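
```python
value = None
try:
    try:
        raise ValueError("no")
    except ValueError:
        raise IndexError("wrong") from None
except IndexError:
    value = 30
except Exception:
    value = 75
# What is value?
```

Step-by-step execution trace:
1. Inner try raises ValueError; inner `except ValueError` catches it.
2. `raise IndexError(...) from None` raises IndexError (from None suppresses __context__, but the active exception is still IndexError).
3. Outer `except IndexError` matches → value = 30.
4. `except Exception` is not reached.
Result: 30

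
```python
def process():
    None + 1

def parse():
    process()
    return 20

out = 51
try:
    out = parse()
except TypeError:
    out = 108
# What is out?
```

Step-by-step execution trace:
1. out starts at 51.
2. try: `parse()` calls `process()`.
3. `process()` evaluates `None + 1`, which raises TypeError; it propagates through parse (uncaught).
4. `return 20` in parse is not reached; the assignment to out does not complete.
5. `except TypeError` matches → out = 108.
Result: 108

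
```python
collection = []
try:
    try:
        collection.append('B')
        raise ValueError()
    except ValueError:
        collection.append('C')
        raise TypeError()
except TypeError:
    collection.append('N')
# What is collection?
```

Step-by-step execution trace:
1. Inner try: `collection.append('B')` → collection = ['B'].
2. `raise ValueError()` raises ValueError.
3. Inner `except ValueError` matches → `collection.append('C')` → collection = ['B', 'C'].
4. `raise TypeError()` raises TypeError; propagates to outer try.
5. Outer `except TypeError` matches → `collection.append('N')` → collection = ['B', 'C', 'N'].
Result: ['B', 'C', 'N']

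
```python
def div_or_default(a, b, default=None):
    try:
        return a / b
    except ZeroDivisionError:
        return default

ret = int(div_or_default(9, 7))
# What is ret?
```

Step-by-step execution trace:
1. `div_or_default(9, 7)` enters try: `return 9 / 7` → returns 1.2857142857142858. No exception raised.
2. `except ZeroDivisionError` is skipped.
3. `int(1.2857142857142858)` → 1 → ret = 1.
Result: 1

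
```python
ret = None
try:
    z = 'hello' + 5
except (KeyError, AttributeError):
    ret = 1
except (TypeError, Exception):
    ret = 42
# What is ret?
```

Step-by-step execution trace:
1. `z = 'hello' + 5` raises TypeError.
2. `except (KeyError, AttributeError)` does not match TypeError; skipped.
3. `except (TypeError, Exception)` matches (TypeError is in the tuple) → ret = 42.
Result: 42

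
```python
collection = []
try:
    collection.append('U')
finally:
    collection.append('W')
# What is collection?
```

Step-by-step execution trace:
1. try: `collection.append('U')` → collection = ['U'].
2. The try body completes without raising.
3. finally always runs: `collection.append('W')` → collection = ['U', 'W'].
Result: ['U', 'W']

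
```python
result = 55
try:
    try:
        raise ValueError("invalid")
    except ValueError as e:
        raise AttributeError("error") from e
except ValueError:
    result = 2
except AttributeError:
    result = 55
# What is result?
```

Step-by-step execution trace:
1. Inner try raises ValueError; inner `except ValueError as e` catches it.
2. `raise AttributeError(...) from e` raises AttributeError (ValueError is attached as __cause__, but only AttributeError is active).
3. Outer `except ValueError` does not match AttributeError; skipped.
4. Outer `except AttributeError` matches → result = 55.
Result: 55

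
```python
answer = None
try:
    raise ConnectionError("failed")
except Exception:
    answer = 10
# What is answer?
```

Step-by-step execution trace:
1. `raise ConnectionError(...)` raises ConnectionError.
2. `except Exception` matches (ConnectionError is a subclass of Exception) → answer = 10.
Result: 10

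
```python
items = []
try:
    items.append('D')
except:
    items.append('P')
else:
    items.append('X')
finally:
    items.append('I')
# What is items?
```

Step-by-step execution trace:
1. try: `items.append('D')` → items = ['D']. No exception raised.
2. `except` is skipped.
3. `else` runs: `items.append('X')` → items = ['D', 'X'].
4. `finally` always runs: `items.append('I')` → items = ['D', 'X', 'I'].
Result: ['D', 'X', 'I']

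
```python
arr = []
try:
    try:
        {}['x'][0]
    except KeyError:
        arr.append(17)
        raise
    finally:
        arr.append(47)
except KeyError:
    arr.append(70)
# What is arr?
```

Step-by-step execution trace:
1. Inner try: `{}['x'][0]` raises KeyError.
2. Inner `except KeyError` matches → `arr.append(17)` → arr = [17].
3. bare `raise` re-raises KeyError.
4. Inner `finally` runs during unwinding: `arr.append(47)` → arr = [17, 47].
5. Outer `except KeyError` matches → `arr.append(70)` → arr = [17, 47, 70].
Result: [17, 47, 70]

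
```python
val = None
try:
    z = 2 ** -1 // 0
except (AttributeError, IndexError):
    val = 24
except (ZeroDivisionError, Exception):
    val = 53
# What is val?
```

Step-by-step execution trace:
1. `z = 2 ** -1 // 0` raises ZeroDivisionError.
2. `except (AttributeError, IndexError)` does not match ZeroDivisionError; skipped.
3. `except (ZeroDivisionError, Exception)` matches (ZeroDivisionError is in the tuple) → val = 53.
Result: 53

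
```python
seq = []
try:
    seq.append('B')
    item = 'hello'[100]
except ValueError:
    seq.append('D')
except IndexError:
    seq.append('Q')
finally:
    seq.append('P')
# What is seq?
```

Step-by-step execution trace:
1. try: `seq.append('B')` → seq = ['B'].
2. `item = 'hello'[100]` raises IndexError.
3. `except ValueError` does not match IndexError; skipped.
4. `except IndexError` matches → `seq.append('Q')` → seq = ['B', 'Q'].
5. finally always runs: `seq.append('P')` → seq = ['B', 'Q', 'P'].
Result: ['B', 'Q', 'P']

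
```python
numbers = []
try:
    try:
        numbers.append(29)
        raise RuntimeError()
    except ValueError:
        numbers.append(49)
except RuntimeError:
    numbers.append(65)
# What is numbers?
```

Step-by-step execution trace:
1. Inner try: `numbers.append(29)` → numbers = [29].
2. `raise RuntimeError()` raises RuntimeError.
3. Inner `except ValueError` does not match RuntimeError; exception propagates to outer try.
4. Outer `except RuntimeError` matches → `numbers.append(65)` → numbers = [29, 65].
Result: [29, 65]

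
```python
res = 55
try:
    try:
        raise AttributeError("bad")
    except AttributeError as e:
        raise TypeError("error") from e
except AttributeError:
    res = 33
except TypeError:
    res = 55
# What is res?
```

Step-by-step execution trace:
1. Inner try raises AttributeError; inner `except AttributeError as e` catches it.
2. `raise TypeError(...) from e` raises TypeError (AttributeError is attached as __cause__, but only TypeError is active).
3. Outer `except AttributeError` does not match TypeError; skipped.
4. Outer `except TypeError` matches → res = 55.
Result: 55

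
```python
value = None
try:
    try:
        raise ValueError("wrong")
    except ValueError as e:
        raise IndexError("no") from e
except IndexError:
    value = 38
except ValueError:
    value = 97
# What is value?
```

Step-by-step execution trace:
1. Inner try raises ValueError; inner `except ValueError as e` catches it.
2. `raise IndexError(...) from e` raises IndexError (ValueError is attached as __cause__, but only IndexError is active).
3. Outer `except IndexError` matches → value = 38.
4. `except ValueError` is not reached.
Result: 38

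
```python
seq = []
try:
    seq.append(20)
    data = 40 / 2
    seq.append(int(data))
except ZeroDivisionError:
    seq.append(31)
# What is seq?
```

Step-by-step execution trace:
1. try: `seq.append(20)` → seq = [20].
2. `data = 40 / 2` → data = 20.0. No exception raised.
3. `seq.append(int(data))` → seq = [20, 20].
4. `except ZeroDivisionError` is skipped (no exception was raised).
Result: [20, 20]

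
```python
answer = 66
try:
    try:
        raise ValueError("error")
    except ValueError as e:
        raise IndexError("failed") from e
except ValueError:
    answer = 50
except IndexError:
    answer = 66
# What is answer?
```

Step-by-step execution trace:
1. Inner try raises ValueError; inner `except ValueError as e` catches it.
2. `raise IndexError(...) from e` raises IndexError (ValueError is attached as __cause__, but only IndexError is active).
3. Outer `except ValueError` does not match IndexError; skipped.
4. Outer `except IndexError` matches → answer = 66.
Result: 66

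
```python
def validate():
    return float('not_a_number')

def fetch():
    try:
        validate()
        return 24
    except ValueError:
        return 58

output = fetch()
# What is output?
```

Step-by-step execution trace:
1. `fetch()` calls `validate()`.
2. `validate()` evaluates `float('not_a_number')`, which raises ValueError; it propagates to the caller.
3. `return 24` is not reached.
4. `except ValueError` in fetch matches → returns 58.
5. output = 58.
Result: 58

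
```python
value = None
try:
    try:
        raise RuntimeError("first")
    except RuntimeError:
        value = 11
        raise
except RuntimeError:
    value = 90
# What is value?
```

Step-by-step execution trace:
1. Inner try: `raise RuntimeError("first")` raises RuntimeError.
2. Inner `except RuntimeError` matches → value = 11.
3. bare `raise` re-raises the same RuntimeError.
4. Outer `except RuntimeError` matches → value = 90.
Result: 90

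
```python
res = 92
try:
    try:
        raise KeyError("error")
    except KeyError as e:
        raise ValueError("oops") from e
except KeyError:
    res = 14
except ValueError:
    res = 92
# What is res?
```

Step-by-step execution trace:
1. Inner try raises KeyError; inner `except KeyError as e` catches it.
2. `raise ValueError(...) from e` raises ValueError (KeyError is attached as __cause__, but only ValueError is active).
3. Outer `except KeyError` does not match ValueError; skipped.
4. Outer `except ValueError` matches → res = 92.
Result: 92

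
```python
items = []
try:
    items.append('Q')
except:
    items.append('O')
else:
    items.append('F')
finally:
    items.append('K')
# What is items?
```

Step-by-step execution trace:
1. try: `items.append('Q')` → items = ['Q']. No exception raised.
2. `except` is skipped.
3. `else` runs: `items.append('F')` → items = ['Q', 'F'].
4. `finally` always runs: `items.append('K')` → items = ['Q', 'F', 'K'].
Result: ['Q', 'F', 'K']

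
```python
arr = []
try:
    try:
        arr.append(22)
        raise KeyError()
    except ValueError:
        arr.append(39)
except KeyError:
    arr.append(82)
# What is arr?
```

Step-by-step execution trace:
1. Inner try: `arr.append(22)` → arr = [22].
2. `raise KeyError()` raises KeyError.
3. Inner `except ValueError` does not match KeyError; exception propagates to outer try.
4. Outer `except KeyError` matches → `arr.append(82)` → arr = [22, 82].
Result: [22, 82]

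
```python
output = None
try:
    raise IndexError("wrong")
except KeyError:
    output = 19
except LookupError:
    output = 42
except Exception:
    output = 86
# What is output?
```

Step-by-step execution trace:
1. `raise IndexError(...)` raises IndexError.
2. `except KeyError` does not match (IndexError is not a subclass of KeyError); skipped.
3. `except LookupError` matches (IndexError is a subclass of LookupError) → output = 42.
4. `except Exception` is not reached.
Result: 42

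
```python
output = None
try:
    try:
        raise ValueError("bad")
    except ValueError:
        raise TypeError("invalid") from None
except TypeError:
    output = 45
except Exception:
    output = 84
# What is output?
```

Step-by-step execution trace:
1. Inner try raises ValueError; inner `except ValueError` catches it.
2. `raise TypeError(...) from None` raises TypeError (from None suppresses __context__, but the active exception is still TypeError).
3. Outer `except TypeError` matches → output = 45.
4. `except Exception` is not reached.
Result: 45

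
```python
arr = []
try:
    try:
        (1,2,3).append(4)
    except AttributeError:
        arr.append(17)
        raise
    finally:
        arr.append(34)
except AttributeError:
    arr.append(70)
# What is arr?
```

Step-by-step execution trace:
1. Inner try: `(1,2,3).append(4)` raises AttributeError.
2. Inner `except AttributeError` matches → `arr.append(17)` → arr = [17].
3. bare `raise` re-raises AttributeError.
4. Inner `finally` runs during unwinding: `arr.append(34)` → arr = [17, 34].
5. Outer `except AttributeError` matches → `arr.append(70)` → arr = [17, 34, 70].
Result: [17, 34, 70]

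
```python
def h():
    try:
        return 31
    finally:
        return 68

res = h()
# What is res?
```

Step-by-step execution trace:
1. `h()` enters try: `return 31` sets pending return value 31.
2. Before returning, `finally: return 68` runs and overrides the pending return.
3. h() returns 68 → res = 68.
Result: 68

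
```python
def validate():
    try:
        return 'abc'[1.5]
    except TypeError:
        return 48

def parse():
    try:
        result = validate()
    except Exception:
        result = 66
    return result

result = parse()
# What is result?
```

Step-by-step execution trace:
1. `parse()` calls `validate()`.
2. In validate: `'abc'[1.5]` raises TypeError; `except TypeError` catches it → returns 48.
3. In parse: `result = validate()` → result = 48. No exception reaches parse.
4. `except Exception` is skipped; parse returns 48.
5. result = 48.
Result: 48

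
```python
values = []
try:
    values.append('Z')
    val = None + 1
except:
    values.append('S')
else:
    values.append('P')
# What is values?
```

Step-by-step execution trace:
1. try: `values.append('Z')` → values = ['Z'].
2. `val = None + 1` raises TypeError.
3. bare `except` matches → `values.append('S')` → values = ['Z', 'S'].
4. `else` is skipped (an exception was raised).
Result: ['Z', 'S']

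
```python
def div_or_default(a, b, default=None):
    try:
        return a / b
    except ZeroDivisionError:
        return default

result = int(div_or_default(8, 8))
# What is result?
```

Step-by-step execution trace:
1. `div_or_default(8, 8)` enters try: `return 8 / 8` → returns 1.0. No exception raised.
2. `except ZeroDivisionError` is skipped.
3. `int(1.0)` → 1 → result = 1.
Result: 1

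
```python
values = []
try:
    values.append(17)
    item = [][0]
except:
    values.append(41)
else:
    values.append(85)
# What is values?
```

Step-by-step execution trace:
1. try: `values.append(17)` → values = [17].
2. `item = [][0]` raises IndexError.
3. bare `except` matches → `values.append(41)` → values = [17, 41].
4. `else` is skipped (an exception was raised).
Result: [17, 41]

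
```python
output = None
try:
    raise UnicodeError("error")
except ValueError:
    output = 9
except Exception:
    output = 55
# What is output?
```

Step-by-step execution trace:
1. `raise UnicodeError(...)` raises UnicodeError.
2. `except ValueError` matches (UnicodeError is a subclass of ValueError) → output = 9.
3. `except Exception` is not reached.
Result: 9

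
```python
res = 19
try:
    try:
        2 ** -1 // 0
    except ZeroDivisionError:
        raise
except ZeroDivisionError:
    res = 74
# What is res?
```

Step-by-step execution trace:
1. Inner try: `2 ** -1 // 0` raises ZeroDivisionError.
2. Inner `except ZeroDivisionError` matches; bare `raise` re-raises the same ZeroDivisionError.
3. Outer `except ZeroDivisionError` matches → res = 74.
Result: 74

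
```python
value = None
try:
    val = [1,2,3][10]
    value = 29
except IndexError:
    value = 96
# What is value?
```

Step-by-step execution trace:
1. `val = [1,2,3][10]` raises IndexError.
2. `value = 29` is not reached.
3. `except IndexError` matches → value = 96.
Result: 96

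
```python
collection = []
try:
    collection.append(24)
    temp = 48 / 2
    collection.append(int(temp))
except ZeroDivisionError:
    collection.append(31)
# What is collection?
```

Step-by-step execution trace:
1. try: `collection.append(24)` → collection = [24].
2. `temp = 48 / 2` → temp = 24.0. No exception raised.
3. `collection.append(int(temp))` → collection = [24, 24].
4. `except ZeroDivisionError` is skipped (no exception was raised).
Result: [24, 24]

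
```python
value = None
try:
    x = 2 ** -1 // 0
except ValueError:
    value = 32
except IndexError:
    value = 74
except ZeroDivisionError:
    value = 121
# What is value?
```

Step-by-step execution trace:
1. `x = 2 ** -1 // 0` raises ZeroDivisionError.
2. `except ValueError` does not match ZeroDivisionError; skipped.
3. `except IndexError` does not match ZeroDivisionError; skipped.
4. `except ZeroDivisionError` matches → value = 121.
Result: 121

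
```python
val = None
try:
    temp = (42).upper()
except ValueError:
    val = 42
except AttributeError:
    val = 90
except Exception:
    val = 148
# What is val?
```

Step-by-step execution trace:
1. `temp = (42).upper()` raises AttributeError.
2. `except ValueError` does not match AttributeError; skipped.
3. `except AttributeError` matches → val = 90.
4. Remaining except clauses are skipped.
Result: 90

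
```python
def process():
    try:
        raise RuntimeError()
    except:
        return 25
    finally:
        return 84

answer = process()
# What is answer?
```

Step-by-step execution trace:
1. `process()` enters try: `raise RuntimeError()` raises RuntimeError.
2. bare `except` matches → `return 25` sets pending return value 25.
3. Before returning, `finally: return 84` runs and overrides the pending return.
4. process() returns 84 → answer = 84.
Result: 84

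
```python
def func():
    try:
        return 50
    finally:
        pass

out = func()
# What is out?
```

Step-by-step execution trace:
1. `func()` enters try: `return 50` sets pending return value 50.
2. Before returning, `finally: pass` runs (no effect).
3. func() returns 50 → out = 50.
Result: 50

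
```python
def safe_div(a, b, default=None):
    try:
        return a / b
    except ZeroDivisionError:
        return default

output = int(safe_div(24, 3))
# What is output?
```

Step-by-step execution trace:
1. `safe_div(24, 3)` enters try: `return 24 / 3` → returns 8.0. No exception raised.
2. `except ZeroDivisionError` is skipped.
3. `int(8.0)` → 8 → output = 8.
Result: 8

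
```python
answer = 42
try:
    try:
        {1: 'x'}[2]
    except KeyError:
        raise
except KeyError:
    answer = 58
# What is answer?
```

Step-by-step execution trace:
1. Inner try: `{1: 'x'}[2]` raises KeyError.
2. Inner `except KeyError` matches; bare `raise` re-raises the same KeyError.
3. Outer `except KeyError` matches → answer = 58.
Result: 58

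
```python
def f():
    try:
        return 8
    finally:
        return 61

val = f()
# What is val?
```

Step-by-step execution trace:
1. `f()` enters try: `return 8` sets pending return value 8.
2. Before returning, `finally: return 61` runs and overrides the pending return.
3. f() returns 61 → val = 61.
Result: 61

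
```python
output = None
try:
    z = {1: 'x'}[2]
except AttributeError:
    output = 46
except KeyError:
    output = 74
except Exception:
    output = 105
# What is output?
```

Step-by-step execution trace:
1. `z = {1: 'x'}[2]` raises KeyError.
2. `except AttributeError` does not match KeyError; skipped.
3. `except KeyError` matches → output = 74.
4. Remaining except clauses are skipped.
Result: 74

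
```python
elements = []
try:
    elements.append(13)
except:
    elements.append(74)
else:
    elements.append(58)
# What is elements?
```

Step-by-step execution trace:
1. try: `elements.append(13)` → elements = [13]. No exception raised.
2. `except` is skipped.
3. `else` runs (try completed without exception): `elements.append(58)` → elements = [13, 58].
Result: [13, 58]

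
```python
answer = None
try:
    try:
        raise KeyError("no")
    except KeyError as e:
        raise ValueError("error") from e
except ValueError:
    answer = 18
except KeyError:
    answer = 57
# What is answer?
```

Step-by-step execution trace:
1. Inner try raises KeyError; inner `except KeyError as e` catches it.
2. `raise ValueError(...) from e` raises ValueError (KeyError is attached as __cause__, but only ValueError is active).
3. Outer `except ValueError` matches → answer = 18.
4. `except KeyError` is not reached.
Result: 18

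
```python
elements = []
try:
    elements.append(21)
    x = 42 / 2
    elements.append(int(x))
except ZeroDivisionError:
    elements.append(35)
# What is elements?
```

Step-by-step execution trace:
1. try: `elements.append(21)` → elements = [21].
2. `x = 42 / 2` → x = 21.0. No exception raised.
3. `elements.append(int(x))` → elements = [21, 21].
4. `except ZeroDivisionError` is skipped (no exception was raised).
Result: [21, 21]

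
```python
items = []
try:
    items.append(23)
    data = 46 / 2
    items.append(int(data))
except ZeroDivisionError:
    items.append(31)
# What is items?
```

Step-by-step execution trace:
1. try: `items.append(23)` → items = [23].
2. `data = 46 / 2` → data = 23.0. No exception raised.
3. `items.append(int(data))` → items = [23, 23].
4. `except ZeroDivisionError` is skipped (no exception was raised).
Result: [23, 23]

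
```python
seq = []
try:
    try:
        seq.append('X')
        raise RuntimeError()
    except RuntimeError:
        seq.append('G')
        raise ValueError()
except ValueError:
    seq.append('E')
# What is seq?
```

Step-by-step execution trace:
1. Inner try: `seq.append('X')` → seq = ['X'].
2. `raise RuntimeError()` raises RuntimeError.
3. Inner `except RuntimeError` matches → `seq.append('G')` → seq = ['X', 'G'].
4. `raise ValueError()` raises ValueError; propagates to outer try.
5. Outer `except ValueError` matches → `seq.append('E')` → seq = ['X', 'G', 'E'].
Result: ['X', 'G', 'E']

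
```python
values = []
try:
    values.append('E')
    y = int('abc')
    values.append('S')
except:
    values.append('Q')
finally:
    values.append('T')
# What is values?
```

Step-by-step execution trace:
1. try: `values.append('E')` → values = ['E'].
2. `y = int('abc')` raises ValueError; `values.append('S')` is not reached.
3. bare `except` matches → `values.append('Q')` → values = ['E', 'Q'].
4. finally always runs: `values.append('T')` → values = ['E', 'Q', 'T'].
Result: ['E', 'Q', 'T']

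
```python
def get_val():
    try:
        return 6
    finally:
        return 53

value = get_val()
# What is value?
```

Step-by-step execution trace:
1. `get_val()` enters try: `return 6` sets pending return value 6.
2. Before returning, `finally: return 53` runs and overrides the pending return.
3. get_val() returns 53 → value = 53.
Result: 53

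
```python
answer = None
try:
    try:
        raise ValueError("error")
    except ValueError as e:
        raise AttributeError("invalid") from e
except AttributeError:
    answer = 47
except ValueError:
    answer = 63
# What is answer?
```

Step-by-step execution trace:
1. Inner try raises ValueError; inner `except ValueError as e` catches it.
2. `raise AttributeError(...) from e` raises AttributeError (ValueError is attached as __cause__, but only AttributeError is active).
3. Outer `except AttributeError` matches → answer = 47.
4. `except ValueError` is not reached.
Result: 47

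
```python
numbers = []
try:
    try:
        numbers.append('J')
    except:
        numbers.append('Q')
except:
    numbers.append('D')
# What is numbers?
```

Step-by-step execution trace:
1. Inner try: `numbers.append('J')` → numbers = ['J']. No exception raised.
2. Inner `except` is skipped.
3. Inner try completes normally; outer `except` is skipped.
Result: ['J']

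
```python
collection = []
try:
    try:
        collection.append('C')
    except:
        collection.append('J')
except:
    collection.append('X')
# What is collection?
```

Step-by-step execution trace:
1. Inner try: `collection.append('C')` → collection = ['C']. No exception raised.
2. Inner `except` is skipped.
3. Inner try completes normally; outer `except` is skipped.
Result: ['C']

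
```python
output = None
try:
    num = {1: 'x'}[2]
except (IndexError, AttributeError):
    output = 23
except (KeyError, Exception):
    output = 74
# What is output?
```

Step-by-step execution trace:
1. `num = {1: 'x'}[2]` raises KeyError.
2. `except (IndexError, AttributeError)` does not match KeyError; skipped.
3. `except (KeyError, Exception)` matches (KeyError is in the tuple) → output = 74.
Result: 74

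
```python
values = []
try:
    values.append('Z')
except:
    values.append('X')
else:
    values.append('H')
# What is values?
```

Step-by-step execution trace:
1. try: `values.append('Z')` → values = ['Z']. No exception raised.
2. `except` is skipped.
3. `else` runs (try completed without exception): `values.append('H')` → values = ['Z', 'H'].
Result: ['Z', 'H']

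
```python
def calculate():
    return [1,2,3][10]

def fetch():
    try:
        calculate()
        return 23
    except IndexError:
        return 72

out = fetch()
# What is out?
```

Step-by-step execution trace:
1. `fetch()` calls `calculate()`.
2. `calculate()` evaluates `[1,2,3][10]`, which raises IndexError; it propagates to the caller.
3. `return 23` is not reached.
4. `except IndexError` in fetch matches → returns 72.
5. out = 72.
Result: 72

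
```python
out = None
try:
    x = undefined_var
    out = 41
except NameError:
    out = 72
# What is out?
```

Step-by-step execution trace:
1. `x = undefined_var` raises NameError.
2. `out = 41` is not reached.
3. `except NameError` matches → out = 72.
Result: 72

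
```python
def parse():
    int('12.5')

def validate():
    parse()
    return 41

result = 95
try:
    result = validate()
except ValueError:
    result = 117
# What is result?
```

Step-by-step execution trace:
1. result starts at 95.
2. try: `validate()` calls `parse()`.
3. `parse()` evaluates `int('12.5')`, which raises ValueError; it propagates through validate (uncaught).
4. `return 41` in validate is not reached; the assignment to result does not complete.
5. `except ValueError` matches → result = 117.
Result: 117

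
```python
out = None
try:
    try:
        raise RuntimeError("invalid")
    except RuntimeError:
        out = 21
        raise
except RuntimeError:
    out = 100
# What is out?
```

Step-by-step execution trace:
1. Inner try: `raise RuntimeError("invalid")` raises RuntimeError.
2. Inner `except RuntimeError` matches → out = 21.
3. bare `raise` re-raises the same RuntimeError.
4. Outer `except RuntimeError` matches → out = 100.
Result: 100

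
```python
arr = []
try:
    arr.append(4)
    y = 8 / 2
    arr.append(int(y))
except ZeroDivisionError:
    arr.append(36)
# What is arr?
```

Step-by-step execution trace:
1. try: `arr.append(4)` → arr = [4].
2. `y = 8 / 2` → y = 4.0. No exception raised.
3. `arr.append(int(y))` → arr = [4, 4].
4. `except ZeroDivisionError` is skipped (no exception was raised).
Result: [4, 4]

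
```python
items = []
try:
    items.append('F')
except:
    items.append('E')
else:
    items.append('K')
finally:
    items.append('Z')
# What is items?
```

Step-by-step execution trace:
1. try: `items.append('F')` → items = ['F']. No exception raised.
2. `except` is skipped.
3. `else` runs: `items.append('K')` → items = ['F', 'K'].
4. `finally` always runs: `items.append('Z')` → items = ['F', 'K', 'Z'].
Result: ['F', 'K', 'Z']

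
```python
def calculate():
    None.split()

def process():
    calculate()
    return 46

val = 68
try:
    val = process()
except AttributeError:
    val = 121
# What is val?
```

Step-by-step execution trace:
1. val starts at 68.
2. try: `process()` calls `calculate()`.
3. `calculate()` evaluates `None.split()`, which raises AttributeError; it propagates through process (uncaught).
4. `return 46` in process is not reached; the assignment to val does not complete.
5. `except AttributeError` matches → val = 121.
Result: 121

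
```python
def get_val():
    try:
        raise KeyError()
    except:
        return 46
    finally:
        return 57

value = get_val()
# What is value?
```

Step-by-step execution trace:
1. `get_val()` enters try: `raise KeyError()` raises KeyError.
2. bare `except` matches → `return 46` sets pending return value 46.
3. Before returning, `finally: return 57` runs and overrides the pending return.
4. get_val() returns 57 → value = 57.
Result: 57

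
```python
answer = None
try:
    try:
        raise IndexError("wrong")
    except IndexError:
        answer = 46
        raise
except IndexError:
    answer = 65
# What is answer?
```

Step-by-step execution trace:
1. Inner try: `raise IndexError("wrong")` raises IndexError.
2. Inner `except IndexError` matches → answer = 46.
3. bare `raise` re-raises the same IndexError.
4. Outer `except IndexError` matches → answer = 65.
Result: 65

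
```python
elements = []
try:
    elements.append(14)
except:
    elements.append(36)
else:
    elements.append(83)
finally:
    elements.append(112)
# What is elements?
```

Step-by-step execution trace:
1. try: `elements.append(14)` → elements = [14]. No exception raised.
2. `except` is skipped.
3. `else` runs: `elements.append(83)` → elements = [14, 83].
4. `finally` always runs: `elements.append(112)` → elements = [14, 83, 112].
Result: [14, 83, 112]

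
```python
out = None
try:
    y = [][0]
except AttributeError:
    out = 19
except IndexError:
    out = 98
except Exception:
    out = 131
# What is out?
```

Step-by-step execution trace:
1. `y = [][0]` raises IndexError.
2. `except AttributeError` does not match IndexError; skipped.
3. `except IndexError` matches → out = 98.
4. Remaining except clauses are skipped.
Result: 98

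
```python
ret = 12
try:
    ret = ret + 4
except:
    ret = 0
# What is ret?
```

Step-by-step execution trace:
1. ret starts at 12.
2. try: `ret = ret + 4` → ret = 16. No exception raised.
3. `except` is skipped.
Result: 16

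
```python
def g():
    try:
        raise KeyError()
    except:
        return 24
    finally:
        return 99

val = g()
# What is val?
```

Step-by-step execution trace:
1. `g()` enters try: `raise KeyError()` raises KeyError.
2. bare `except` matches → `return 24` sets pending return value 24.
3. Before returning, `finally: return 99` runs and overrides the pending return.
4. g() returns 99 → val = 99.
Result: 99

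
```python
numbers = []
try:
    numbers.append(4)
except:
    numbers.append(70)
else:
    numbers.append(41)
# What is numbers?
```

Step-by-step execution trace:
1. try: `numbers.append(4)` → numbers = [4]. No exception raised.
2. `except` is skipped.
3. `else` runs (try completed without exception): `numbers.append(41)` → numbers = [4, 41].
Result: [4, 41]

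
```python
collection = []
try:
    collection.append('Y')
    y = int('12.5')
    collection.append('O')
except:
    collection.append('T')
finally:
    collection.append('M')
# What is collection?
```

Step-by-step execution trace:
1. try: `collection.append('Y')` → collection = ['Y'].
2. `y = int('12.5')` raises ValueError; `collection.append('O')` is not reached.
3. bare `except` matches → `collection.append('T')` → collection = ['Y', 'T'].
4. finally always runs: `collection.append('M')` → collection = ['Y', 'T', 'M'].
Result: ['Y', 'T', 'M']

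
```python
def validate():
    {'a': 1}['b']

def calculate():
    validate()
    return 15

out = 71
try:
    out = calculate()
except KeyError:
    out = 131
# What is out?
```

Step-by-step execution trace:
1. out starts at 71.
2. try: `calculate()` calls `validate()`.
3. `validate()` evaluates `{'a': 1}['b']`, which raises KeyError; it propagates through calculate (uncaught).
4. `return 15` in calculate is not reached; the assignment to out does not complete.
5. `except KeyError` matches → out = 131.
Result: 131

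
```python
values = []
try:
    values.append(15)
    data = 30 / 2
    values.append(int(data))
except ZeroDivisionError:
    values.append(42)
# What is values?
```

Step-by-step execution trace:
1. try: `values.append(15)` → values = [15].
2. `data = 30 / 2` → data = 15.0. No exception raised.
3. `values.append(int(data))` → values = [15, 15].
4. `except ZeroDivisionError` is skipped (no exception was raised).
Result: [15, 15]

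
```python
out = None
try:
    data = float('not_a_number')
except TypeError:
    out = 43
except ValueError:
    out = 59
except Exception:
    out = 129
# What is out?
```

Step-by-step execution trace:
1. `data = float('not_a_number')` raises ValueError.
2. `except TypeError` does not match ValueError; skipped.
3. `except ValueError` matches → out = 59.
4. Remaining except clauses are skipped.
Result: 59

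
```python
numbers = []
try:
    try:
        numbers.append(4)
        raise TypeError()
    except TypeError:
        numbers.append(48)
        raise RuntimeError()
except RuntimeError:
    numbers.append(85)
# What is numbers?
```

Step-by-step execution trace:
1. Inner try: `numbers.append(4)` → numbers = [4].
2. `raise TypeError()` raises TypeError.
3. Inner `except TypeError` matches → `numbers.append(48)` → numbers = [4, 48].
4. `raise RuntimeError()` raises RuntimeError; propagates to outer try.
5. Outer `except RuntimeError` matches → `numbers.append(85)` → numbers = [4, 48, 85].
Result: [4, 48, 85]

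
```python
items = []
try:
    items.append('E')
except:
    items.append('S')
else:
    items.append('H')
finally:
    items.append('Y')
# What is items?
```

Step-by-step execution trace:
1. try: `items.append('E')` → items = ['E']. No exception raised.
2. `except` is skipped.
3. `else` runs: `items.append('H')` → items = ['E', 'H'].
4. `finally` always runs: `items.append('Y')` → items = ['E', 'H', 'Y'].
Result: ['E', 'H', 'Y']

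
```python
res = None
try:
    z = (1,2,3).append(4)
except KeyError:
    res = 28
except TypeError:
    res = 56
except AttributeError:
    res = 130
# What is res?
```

Step-by-step execution trace:
1. `z = (1,2,3).append(4)` raises AttributeError.
2. `except KeyError` does not match AttributeError; skipped.
3. `except TypeError` does not match AttributeError; skipped.
4. `except AttributeError` matches → res = 130.
Result: 130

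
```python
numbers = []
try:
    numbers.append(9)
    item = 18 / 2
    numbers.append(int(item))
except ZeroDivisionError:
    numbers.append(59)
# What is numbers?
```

Step-by-step execution trace:
1. try: `numbers.append(9)` → numbers = [9].
2. `item = 18 / 2` → item = 9.0. No exception raised.
3. `numbers.append(int(item))` → numbers = [9, 9].
4. `except ZeroDivisionError` is skipped (no exception was raised).
Result: [9, 9]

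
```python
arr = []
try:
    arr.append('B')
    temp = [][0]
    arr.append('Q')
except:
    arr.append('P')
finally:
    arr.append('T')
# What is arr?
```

Step-by-step execution trace:
1. try: `arr.append('B')` → arr = ['B'].
2. `temp = [][0]` raises IndexError; `arr.append('Q')` is not reached.
3. bare `except` matches → `arr.append('P')` → arr = ['B', 'P'].
4. finally always runs: `arr.append('T')` → arr = ['B', 'P', 'T'].
Result: ['B', 'P', 'T']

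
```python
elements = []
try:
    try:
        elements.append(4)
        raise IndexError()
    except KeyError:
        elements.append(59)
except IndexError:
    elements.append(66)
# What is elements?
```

Step-by-step execution trace:
1. Inner try: `elements.append(4)` → elements = [4].
2. `raise IndexError()` raises IndexError.
3. Inner `except KeyError` does not match IndexError; exception propagates to outer try.
4. Outer `except IndexError` matches → `elements.append(66)` → elements = [4, 66].
Result: [4, 66]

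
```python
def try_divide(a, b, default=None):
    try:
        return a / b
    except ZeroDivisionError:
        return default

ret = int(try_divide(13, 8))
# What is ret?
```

Step-by-step execution trace:
1. `try_divide(13, 8)` enters try: `return 13 / 8` → returns 1.625. No exception raised.
2. `except ZeroDivisionError` is skipped.
3. `int(1.625)` → 1 → ret = 1.
Result: 1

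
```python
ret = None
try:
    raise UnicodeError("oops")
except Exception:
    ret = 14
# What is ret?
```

Step-by-step execution trace:
1. `raise UnicodeError(...)` raises UnicodeError.
2. `except Exception` matches (UnicodeError is a subclass of Exception) → ret = 14.
Result: 14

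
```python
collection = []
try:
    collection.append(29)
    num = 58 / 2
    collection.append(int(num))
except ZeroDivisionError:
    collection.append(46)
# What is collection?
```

Step-by-step execution trace:
1. try: `collection.append(29)` → collection = [29].
2. `num = 58 / 2` → num = 29.0. No exception raised.
3. `collection.append(int(num))` → collection = [29, 29].
4. `except ZeroDivisionError` is skipped (no exception was raised).
Result: [29, 29]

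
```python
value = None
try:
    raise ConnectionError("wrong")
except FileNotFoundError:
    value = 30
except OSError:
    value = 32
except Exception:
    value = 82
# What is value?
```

Step-by-step execution trace:
1. `raise ConnectionError(...)` raises ConnectionError.
2. `except FileNotFoundError` does not match (ConnectionError is not a subclass of FileNotFoundError); skipped.
3. `except OSError` matches (ConnectionError is a subclass of OSError) → value = 32.
4. `except Exception` is not reached.
Result: 32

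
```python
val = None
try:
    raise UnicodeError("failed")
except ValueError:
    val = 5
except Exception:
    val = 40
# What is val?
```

Step-by-step execution trace:
1. `raise UnicodeError(...)` raises UnicodeError.
2. `except ValueError` matches (UnicodeError is a subclass of ValueError) → val = 5.
3. `except Exception` is not reached.
Result: 5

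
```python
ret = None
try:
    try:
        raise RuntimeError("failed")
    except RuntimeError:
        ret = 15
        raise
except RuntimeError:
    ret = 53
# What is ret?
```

Step-by-step execution trace:
1. Inner try: `raise RuntimeError("failed")` raises RuntimeError.
2. Inner `except RuntimeError` matches → ret = 15.
3. bare `raise` re-raises the same RuntimeError.
4. Outer `except RuntimeError` matches → ret = 53.
Result: 53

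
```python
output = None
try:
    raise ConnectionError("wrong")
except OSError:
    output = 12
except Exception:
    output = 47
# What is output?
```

Step-by-step execution trace:
1. `raise ConnectionError(...)` raises ConnectionError.
2. `except OSError` matches (ConnectionError is a subclass of OSError) → output = 12.
3. `except Exception` is not reached.
Result: 12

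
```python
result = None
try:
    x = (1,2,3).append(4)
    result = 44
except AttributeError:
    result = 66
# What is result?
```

Step-by-step execution trace:
1. `x = (1,2,3).append(4)` raises AttributeError.
2. `result = 44` is not reached.
3. `except AttributeError` matches → result = 66.
Result: 66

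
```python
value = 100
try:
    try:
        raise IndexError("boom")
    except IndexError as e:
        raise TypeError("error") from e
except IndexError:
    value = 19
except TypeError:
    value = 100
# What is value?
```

Step-by-step execution trace:
1. Inner try raises IndexError; inner `except IndexError as e` catches it.
2. `raise TypeError(...) from e` raises TypeError (IndexError is attached as __cause__, but only TypeError is active).
3. Outer `except IndexError` does not match TypeError; skipped.
4. Outer `except TypeError` matches → value = 100.
Result: 100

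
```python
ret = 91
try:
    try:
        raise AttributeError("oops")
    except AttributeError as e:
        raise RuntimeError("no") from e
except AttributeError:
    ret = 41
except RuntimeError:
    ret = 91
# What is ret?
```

Step-by-step execution trace:
1. Inner try raises AttributeError; inner `except AttributeError as e` catches it.
2. `raise RuntimeError(...) from e` raises RuntimeError (AttributeError is attached as __cause__, but only RuntimeError is active).
3. Outer `except AttributeError` does not match RuntimeError; skipped.
4. Outer `except RuntimeError` matches → ret = 91.
Result: 91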